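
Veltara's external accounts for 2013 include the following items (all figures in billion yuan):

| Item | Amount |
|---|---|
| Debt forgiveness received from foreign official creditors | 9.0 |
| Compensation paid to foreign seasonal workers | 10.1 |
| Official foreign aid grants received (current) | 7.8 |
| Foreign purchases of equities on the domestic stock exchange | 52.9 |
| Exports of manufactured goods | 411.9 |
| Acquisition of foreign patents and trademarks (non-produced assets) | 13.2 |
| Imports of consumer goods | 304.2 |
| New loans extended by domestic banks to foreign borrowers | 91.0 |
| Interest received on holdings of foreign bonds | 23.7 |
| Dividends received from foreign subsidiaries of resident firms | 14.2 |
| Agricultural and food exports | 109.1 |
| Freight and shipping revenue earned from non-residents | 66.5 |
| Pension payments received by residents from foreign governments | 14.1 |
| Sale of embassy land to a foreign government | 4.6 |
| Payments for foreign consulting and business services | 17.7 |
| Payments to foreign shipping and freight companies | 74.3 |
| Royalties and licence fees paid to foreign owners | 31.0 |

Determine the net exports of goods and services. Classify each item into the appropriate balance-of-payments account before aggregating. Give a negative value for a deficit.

160.3

Goods: -304.2 + 411.9 + 109.1 = 216.8
Services: -31.0 - 74.3 - 17.7 + 66.5 = -56.5
Trade balance = 216.8 + (-56.5) = 160.3
(Excluded from the trade balance — capital account: debt forgiveness received from foreign official creditors 9.0, acquisition of foreign patents and trademarks (non-produced assets) 13.2, sale of embassy land to a foreign government 4.6; primary income: compensation paid to foreign seasonal workers 10.1, interest received on holdings of foreign bonds 23.7, dividends received from foreign subsidiaries of resident firms 14.2; secondary income: official foreign aid grants received (current) 7.8, pension payments received by residents from foreign governments 14.1; financial account: foreign purchases of equities on the domestic stock exchange 52.9, new loans extended by domestic banks to foreign borrowers 91.0.)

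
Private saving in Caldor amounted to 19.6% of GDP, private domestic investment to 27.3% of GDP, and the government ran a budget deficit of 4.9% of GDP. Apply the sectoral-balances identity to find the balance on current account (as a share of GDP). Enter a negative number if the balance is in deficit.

-12.6

By the sectoral-balances identity, CA = (S_private - I) + (T - G).
Private balance = 19.6 - 27.3 = -7.7
Government balance (T - G) = -4.9
CA = -7.7 + (-4.9) = -12.6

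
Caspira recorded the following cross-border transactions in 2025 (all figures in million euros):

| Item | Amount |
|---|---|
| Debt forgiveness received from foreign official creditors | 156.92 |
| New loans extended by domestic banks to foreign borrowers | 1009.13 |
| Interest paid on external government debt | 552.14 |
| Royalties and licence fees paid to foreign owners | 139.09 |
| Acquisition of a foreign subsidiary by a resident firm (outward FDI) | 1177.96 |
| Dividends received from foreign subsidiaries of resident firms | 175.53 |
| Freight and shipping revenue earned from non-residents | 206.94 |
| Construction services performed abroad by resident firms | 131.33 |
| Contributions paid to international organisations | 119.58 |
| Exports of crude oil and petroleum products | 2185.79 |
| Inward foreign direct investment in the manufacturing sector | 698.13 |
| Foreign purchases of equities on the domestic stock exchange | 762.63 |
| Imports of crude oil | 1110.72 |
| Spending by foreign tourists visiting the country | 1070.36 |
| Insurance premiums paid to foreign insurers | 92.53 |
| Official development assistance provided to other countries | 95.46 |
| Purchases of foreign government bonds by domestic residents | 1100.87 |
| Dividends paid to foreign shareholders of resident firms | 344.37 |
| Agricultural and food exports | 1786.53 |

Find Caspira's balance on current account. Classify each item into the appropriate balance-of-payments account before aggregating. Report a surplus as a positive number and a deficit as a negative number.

Goods: -1110.72 + 1786.53 + 2185.79 = 2861.60
Services: 206.94 + 1070.36 - 92.53 + 131.33 - 139.09 = 1177.01
Primary income: -552.14 + 175.53 - 344.37 = -720.98
Secondary income: -95.46 - 119.58 = -215.04
Current account = 2861.60 + 1177.01 + (-720.98) + (-215.04) = 3102.59
(Excluded from the current account — capital account: debt forgiveness received from foreign official creditors 156.92; financial account: new loans extended by domestic banks to foreign borrowers 1009.13, acquisition of a foreign subsidiary by a resident firm (outward FDI) 1177.96, inward foreign direct investment in the manufacturing sector 698.13, foreign purchases of equities on the domestic stock exchange 762.63, purchases of foreign government bonds by domestic residents 1100.87.)

3102.59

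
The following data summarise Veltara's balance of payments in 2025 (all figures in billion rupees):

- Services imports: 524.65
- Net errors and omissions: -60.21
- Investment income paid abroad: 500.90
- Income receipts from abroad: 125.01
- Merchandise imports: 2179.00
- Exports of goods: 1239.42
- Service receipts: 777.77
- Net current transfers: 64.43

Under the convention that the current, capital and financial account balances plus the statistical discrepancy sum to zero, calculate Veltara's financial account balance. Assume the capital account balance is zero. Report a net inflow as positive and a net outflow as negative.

Goods balance = 1239.42 - 2179.00 = -939.58
Services balance = 777.77 - 524.65 = 253.12
Trade balance (goods + services) = -939.58 + 253.12 = -686.46
Net primary income = 125.01 - 500.90 = -375.89
Net secondary income = 64.43
Current account = -686.46 + (-375.89) + 64.43 = -997.92
Financial account = -(-997.92 + (-60.21)) = 1058.13

1058.13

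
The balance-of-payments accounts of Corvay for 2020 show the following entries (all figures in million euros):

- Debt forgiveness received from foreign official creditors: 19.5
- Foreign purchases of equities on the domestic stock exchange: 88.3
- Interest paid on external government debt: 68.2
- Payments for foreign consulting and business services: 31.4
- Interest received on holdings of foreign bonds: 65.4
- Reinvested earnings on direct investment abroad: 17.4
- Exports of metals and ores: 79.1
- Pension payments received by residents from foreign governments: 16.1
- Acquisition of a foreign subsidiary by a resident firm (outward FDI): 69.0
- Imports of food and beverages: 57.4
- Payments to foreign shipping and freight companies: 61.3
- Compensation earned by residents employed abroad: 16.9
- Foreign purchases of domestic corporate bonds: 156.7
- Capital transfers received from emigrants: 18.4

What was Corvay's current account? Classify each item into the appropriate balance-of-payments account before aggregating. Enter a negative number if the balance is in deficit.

-23.4

Goods: -57.4 + 79.1 = 21.7
Services: -61.3 - 31.4 = -92.7
Primary income: 16.9 - 68.2 + 65.4 + 17.4 = 31.5
Secondary income: 16.1
Current account = 21.7 + (-92.7) + 31.5 + 16.1 = -23.4
(Excluded from the current account — capital account: debt forgiveness received from foreign official creditors 19.5, capital transfers received from emigrants 18.4; financial account: foreign purchases of equities on the domestic stock exchange 88.3, acquisition of a foreign subsidiary by a resident firm (outward FDI) 69.0, foreign purchases of domestic corporate bonds 156.7.)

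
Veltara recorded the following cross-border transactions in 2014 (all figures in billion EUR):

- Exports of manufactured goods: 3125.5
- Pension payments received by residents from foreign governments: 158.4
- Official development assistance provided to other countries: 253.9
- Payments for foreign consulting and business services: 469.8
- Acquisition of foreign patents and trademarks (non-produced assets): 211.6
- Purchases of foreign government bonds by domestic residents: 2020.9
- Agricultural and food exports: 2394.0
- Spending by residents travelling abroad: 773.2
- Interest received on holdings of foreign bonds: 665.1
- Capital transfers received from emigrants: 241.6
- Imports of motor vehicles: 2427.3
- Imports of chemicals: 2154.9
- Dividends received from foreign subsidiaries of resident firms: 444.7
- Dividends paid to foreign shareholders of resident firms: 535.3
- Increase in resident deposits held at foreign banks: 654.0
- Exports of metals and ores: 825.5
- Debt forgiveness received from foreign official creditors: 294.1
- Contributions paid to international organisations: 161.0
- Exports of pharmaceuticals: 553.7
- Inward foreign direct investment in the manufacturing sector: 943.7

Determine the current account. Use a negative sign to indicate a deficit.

1391.5

Goods: -2154.9 + 825.5 + 3125.5 + 2394.0 - 2427.3 + 553.7 = 2316.5
Services: -469.8 - 773.2 = -1243.0
Primary income: 444.7 - 535.3 + 665.1 = 574.5
Secondary income: -253.9 + 158.4 - 161.0 = -256.5
Current account = 2316.5 + (-1243.0) + 574.5 + (-256.5) = 1391.5
(Excluded from the current account — capital account: acquisition of foreign patents and trademarks (non-produced assets) 211.6, capital transfers received from emigrants 241.6, debt forgiveness received from foreign official creditors 294.1; financial account: purchases of foreign government bonds by domestic residents 2020.9, increase in resident deposits held at foreign banks 654.0, inward foreign direct investment in the manufacturing sector 943.7.)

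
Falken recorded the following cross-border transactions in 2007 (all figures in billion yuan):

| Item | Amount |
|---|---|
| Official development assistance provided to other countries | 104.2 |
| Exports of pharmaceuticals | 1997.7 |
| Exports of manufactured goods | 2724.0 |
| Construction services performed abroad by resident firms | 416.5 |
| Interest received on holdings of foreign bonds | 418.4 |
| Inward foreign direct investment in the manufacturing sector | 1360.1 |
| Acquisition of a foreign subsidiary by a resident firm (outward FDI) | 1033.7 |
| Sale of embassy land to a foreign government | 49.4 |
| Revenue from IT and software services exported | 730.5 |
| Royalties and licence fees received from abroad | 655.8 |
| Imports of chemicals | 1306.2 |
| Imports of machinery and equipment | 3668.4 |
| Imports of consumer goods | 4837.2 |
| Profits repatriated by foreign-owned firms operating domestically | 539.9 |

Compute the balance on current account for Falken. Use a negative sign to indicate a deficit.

-3513.0

Goods: 2724.0 + 1997.7 - 3668.4 - 4837.2 - 1306.2 = -5090.1
Services: 730.5 + 655.8 + 416.5 = 1802.8
Primary income: 418.4 - 539.9 = -121.5
Secondary income: -104.2
Current account = (-5090.1) + 1802.8 + (-121.5) + (-104.2) = -3513.0
(Excluded from the current account — financial account: inward foreign direct investment in the manufacturing sector 1360.1, acquisition of a foreign subsidiary by a resident firm (outward FDI) 1033.7; capital account: sale of embassy land to a foreign government 49.4.)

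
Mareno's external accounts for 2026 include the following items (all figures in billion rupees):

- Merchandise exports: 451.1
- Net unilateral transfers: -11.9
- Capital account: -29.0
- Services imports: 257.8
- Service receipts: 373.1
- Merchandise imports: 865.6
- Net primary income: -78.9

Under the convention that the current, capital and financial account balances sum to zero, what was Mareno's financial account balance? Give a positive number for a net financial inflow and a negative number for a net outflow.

419.0

Goods balance = 451.1 - 865.6 = -414.5
Services balance = 373.1 - 257.8 = 115.3
Trade balance (goods + services) = -414.5 + 115.3 = -299.2
Net primary income = -78.9
Net secondary income = -11.9
Current account = -299.2 + (-78.9) + (-11.9) = -390.0
Financial account = -(-390.0 + (-29.0)) = 419.0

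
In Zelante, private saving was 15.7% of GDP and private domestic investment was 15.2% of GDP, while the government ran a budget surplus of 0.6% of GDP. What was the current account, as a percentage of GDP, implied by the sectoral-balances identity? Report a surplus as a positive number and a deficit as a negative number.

By the sectoral-balances identity, CA = (S_private - I) + (T - G).
Private balance = 15.7 - 15.2 = 0.5
Government balance (T - G) = 0.6
CA = 0.5 + 0.6 = 1.1

1.1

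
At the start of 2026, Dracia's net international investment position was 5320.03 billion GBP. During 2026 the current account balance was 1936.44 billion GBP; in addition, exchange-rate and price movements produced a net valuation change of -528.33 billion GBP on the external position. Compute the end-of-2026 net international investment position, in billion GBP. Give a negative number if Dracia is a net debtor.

Change in NIIP = current account + net valuation change = 1936.44 + (-528.33) = 1408.11
End-of-year NIIP = 5320.03 + 1408.11 = 6728.14

6728.14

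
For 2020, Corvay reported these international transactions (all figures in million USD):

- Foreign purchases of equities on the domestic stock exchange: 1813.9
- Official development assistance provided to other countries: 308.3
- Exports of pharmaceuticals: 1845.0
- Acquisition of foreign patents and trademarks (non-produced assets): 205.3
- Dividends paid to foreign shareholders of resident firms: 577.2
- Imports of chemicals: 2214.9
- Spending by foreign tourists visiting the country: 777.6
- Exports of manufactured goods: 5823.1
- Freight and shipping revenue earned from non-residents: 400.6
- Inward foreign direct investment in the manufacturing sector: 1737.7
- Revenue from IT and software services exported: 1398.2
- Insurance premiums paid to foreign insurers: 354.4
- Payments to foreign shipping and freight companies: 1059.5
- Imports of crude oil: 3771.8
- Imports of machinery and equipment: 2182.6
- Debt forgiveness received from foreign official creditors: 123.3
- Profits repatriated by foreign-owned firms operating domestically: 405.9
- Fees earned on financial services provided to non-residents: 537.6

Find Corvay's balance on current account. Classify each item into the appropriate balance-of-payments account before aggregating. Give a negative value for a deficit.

-92.5

Goods: -2214.9 + 5823.1 + 1845.0 - 2182.6 - 3771.8 = -501.2
Services: 400.6 + 537.6 + 777.6 - 354.4 - 1059.5 + 1398.2 = 1700.1
Primary income: -405.9 - 577.2 = -983.1
Secondary income: -308.3
Current account = (-501.2) + 1700.1 + (-983.1) + (-308.3) = -92.5
(Excluded from the current account — financial account: foreign purchases of equities on the domestic stock exchange 1813.9, inward foreign direct investment in the manufacturing sector 1737.7; capital account: acquisition of foreign patents and trademarks (non-produced assets) 205.3, debt forgiveness received from foreign official creditors 123.3.)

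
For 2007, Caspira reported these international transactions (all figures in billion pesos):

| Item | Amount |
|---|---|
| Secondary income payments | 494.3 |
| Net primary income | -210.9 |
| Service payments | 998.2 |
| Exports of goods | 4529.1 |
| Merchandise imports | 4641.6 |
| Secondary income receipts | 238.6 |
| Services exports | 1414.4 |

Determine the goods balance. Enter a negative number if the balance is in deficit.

Goods balance = 4529.1 - 4641.6 = -112.5

-112.5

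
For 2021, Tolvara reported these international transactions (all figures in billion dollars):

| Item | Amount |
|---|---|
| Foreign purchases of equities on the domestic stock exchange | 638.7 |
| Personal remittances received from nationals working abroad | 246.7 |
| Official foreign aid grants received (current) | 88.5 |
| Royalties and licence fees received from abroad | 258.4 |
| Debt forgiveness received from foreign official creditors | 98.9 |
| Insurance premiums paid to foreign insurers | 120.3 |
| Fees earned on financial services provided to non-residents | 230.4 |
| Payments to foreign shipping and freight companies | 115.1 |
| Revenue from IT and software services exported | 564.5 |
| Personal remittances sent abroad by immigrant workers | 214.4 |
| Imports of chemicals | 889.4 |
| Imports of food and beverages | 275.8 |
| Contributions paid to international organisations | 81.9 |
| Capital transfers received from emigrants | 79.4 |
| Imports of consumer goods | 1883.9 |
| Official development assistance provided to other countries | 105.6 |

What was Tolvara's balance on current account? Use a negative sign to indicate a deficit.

-2297.9

Goods: -889.4 - 275.8 - 1883.9 = -3049.1
Services: -115.1 + 564.5 - 120.3 + 258.4 + 230.4 = 817.9
Secondary income: 88.5 - 105.6 + 246.7 - 81.9 - 214.4 = -66.7
Current account = (-3049.1) + 817.9 + (-66.7) = -2297.9
(Excluded from the current account — financial account: foreign purchases of equities on the domestic stock exchange 638.7; capital account: debt forgiveness received from foreign official creditors 98.9, capital transfers received from emigrants 79.4.)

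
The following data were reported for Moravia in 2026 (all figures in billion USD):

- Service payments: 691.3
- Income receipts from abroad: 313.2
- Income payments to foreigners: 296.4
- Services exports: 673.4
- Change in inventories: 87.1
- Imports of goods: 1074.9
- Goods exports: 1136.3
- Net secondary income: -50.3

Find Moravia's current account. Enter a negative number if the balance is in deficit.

10.0

Goods balance = 1136.3 - 1074.9 = 61.4
Services balance = 673.4 - 691.3 = -17.9
Trade balance (goods + services) = 61.4 + (-17.9) = 43.5
Net primary income = 313.2 - 296.4 = 16.8
Net secondary income = -50.3
Current account = 43.5 + 16.8 + (-50.3) = 10.0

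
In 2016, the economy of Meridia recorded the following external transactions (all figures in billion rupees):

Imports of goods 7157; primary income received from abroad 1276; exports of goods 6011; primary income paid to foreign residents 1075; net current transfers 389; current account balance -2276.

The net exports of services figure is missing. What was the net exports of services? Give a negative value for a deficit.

Current account = goods balance + services balance + net primary income + net secondary income
Sum of the known components = -556
Net exports of services = CA - (known components) = -2276 - (-556) = -1720

-1720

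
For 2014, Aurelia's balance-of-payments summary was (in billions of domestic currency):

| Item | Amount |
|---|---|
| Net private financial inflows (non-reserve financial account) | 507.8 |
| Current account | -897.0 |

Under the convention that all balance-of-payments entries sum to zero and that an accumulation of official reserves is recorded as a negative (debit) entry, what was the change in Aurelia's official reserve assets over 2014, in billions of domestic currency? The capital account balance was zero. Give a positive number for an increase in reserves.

-389.2

Official reserve transactions balance = -((-897.0) + 507.8) = 389.2
An accumulation of reserves is recorded as a debit (negative entry), so the change in the stock of reserves is the negative of that balance.
Change in official reserves = -(389.2) = -389.2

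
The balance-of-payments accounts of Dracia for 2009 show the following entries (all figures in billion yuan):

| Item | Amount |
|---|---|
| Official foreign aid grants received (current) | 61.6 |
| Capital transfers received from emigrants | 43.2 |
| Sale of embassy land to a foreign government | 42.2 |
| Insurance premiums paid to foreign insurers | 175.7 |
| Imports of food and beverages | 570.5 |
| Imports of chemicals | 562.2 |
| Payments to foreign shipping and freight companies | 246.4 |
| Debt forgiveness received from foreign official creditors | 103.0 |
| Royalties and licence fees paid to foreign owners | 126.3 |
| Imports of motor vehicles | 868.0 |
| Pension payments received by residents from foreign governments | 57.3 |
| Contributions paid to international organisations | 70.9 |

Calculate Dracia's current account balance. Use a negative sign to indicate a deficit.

Goods: -570.5 - 868.0 - 562.2 = -2000.7
Services: -126.3 - 246.4 - 175.7 = -548.4
Secondary income: -70.9 + 57.3 + 61.6 = 48.0
Current account = (-2000.7) + (-548.4) + 48.0 = -2501.1
(Excluded from the current account — capital account: capital transfers received from emigrants 43.2, sale of embassy land to a foreign government 42.2, debt forgiveness received from foreign official creditors 103.0.)

-2501.1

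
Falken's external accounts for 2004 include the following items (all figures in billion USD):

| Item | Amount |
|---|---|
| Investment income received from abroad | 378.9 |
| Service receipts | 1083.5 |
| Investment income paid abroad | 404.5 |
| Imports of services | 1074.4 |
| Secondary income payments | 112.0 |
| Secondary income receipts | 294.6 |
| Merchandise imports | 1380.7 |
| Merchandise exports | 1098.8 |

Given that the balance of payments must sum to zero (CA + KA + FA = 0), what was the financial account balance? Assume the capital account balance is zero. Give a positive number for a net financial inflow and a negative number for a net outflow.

115.8

Goods balance = 1098.8 - 1380.7 = -281.9
Services balance = 1083.5 - 1074.4 = 9.1
Trade balance (goods + services) = -281.9 + 9.1 = -272.8
Net primary income = 378.9 - 404.5 = -25.6
Net secondary income = 294.6 - 112.0 = 182.6
Current account = -272.8 + (-25.6) + 182.6 = -115.8
Financial account = -(-115.8) = 115.8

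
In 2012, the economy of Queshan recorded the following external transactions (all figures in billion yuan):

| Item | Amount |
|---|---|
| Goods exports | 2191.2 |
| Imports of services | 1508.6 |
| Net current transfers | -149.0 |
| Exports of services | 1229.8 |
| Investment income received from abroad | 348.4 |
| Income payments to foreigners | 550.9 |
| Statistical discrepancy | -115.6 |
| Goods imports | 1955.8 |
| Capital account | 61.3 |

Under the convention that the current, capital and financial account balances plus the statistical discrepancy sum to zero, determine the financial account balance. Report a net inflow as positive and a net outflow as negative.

Goods balance = 2191.2 - 1955.8 = 235.4
Services balance = 1229.8 - 1508.6 = -278.8
Trade balance (goods + services) = 235.4 + (-278.8) = -43.4
Net primary income = 348.4 - 550.9 = -202.5
Net secondary income = -149.0
Current account = -43.4 + (-202.5) + (-149.0) = -394.9
Financial account = -(-394.9 + 61.3 + (-115.6)) = 449.2

449.2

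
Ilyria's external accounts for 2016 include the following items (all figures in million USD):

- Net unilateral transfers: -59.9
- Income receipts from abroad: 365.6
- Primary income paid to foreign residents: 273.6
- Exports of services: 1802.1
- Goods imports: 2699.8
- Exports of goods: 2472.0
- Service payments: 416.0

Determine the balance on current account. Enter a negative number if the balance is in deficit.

Goods balance = 2472.0 - 2699.8 = -227.8
Services balance = 1802.1 - 416.0 = 1386.1
Trade balance (goods + services) = -227.8 + 1386.1 = 1158.3
Net primary income = 365.6 - 273.6 = 92.0
Net secondary income = -59.9
Current account = 1158.3 + 92.0 + (-59.9) = 1190.4

1190.4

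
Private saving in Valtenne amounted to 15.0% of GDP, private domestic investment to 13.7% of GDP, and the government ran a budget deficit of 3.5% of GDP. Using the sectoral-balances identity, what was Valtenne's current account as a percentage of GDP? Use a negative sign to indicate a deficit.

By the sectoral-balances identity, CA = (S_private - I) + (T - G).
Private balance = 15.0 - 13.7 = 1.3
Government balance (T - G) = -3.5
CA = 1.3 + (-3.5) = -2.2

-2.2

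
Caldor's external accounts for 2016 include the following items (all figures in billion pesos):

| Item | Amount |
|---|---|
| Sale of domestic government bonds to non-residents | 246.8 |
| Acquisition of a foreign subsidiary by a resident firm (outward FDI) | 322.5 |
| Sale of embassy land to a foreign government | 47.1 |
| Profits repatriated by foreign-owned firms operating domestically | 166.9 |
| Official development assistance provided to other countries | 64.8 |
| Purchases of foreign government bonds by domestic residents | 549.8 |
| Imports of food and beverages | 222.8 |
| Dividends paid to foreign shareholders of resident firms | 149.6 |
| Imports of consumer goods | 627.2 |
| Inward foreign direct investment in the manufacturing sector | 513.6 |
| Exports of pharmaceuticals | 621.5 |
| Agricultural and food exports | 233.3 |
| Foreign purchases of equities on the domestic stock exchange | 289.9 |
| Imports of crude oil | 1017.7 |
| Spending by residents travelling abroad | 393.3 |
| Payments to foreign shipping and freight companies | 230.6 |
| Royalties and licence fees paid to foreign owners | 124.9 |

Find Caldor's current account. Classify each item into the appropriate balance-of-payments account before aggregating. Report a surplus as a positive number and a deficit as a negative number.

-2143.0

Goods: -1017.7 + 233.3 - 627.2 + 621.5 - 222.8 = -1012.9
Services: -393.3 - 124.9 - 230.6 = -748.8
Primary income: -166.9 - 149.6 = -316.5
Secondary income: -64.8
Current account = (-1012.9) + (-748.8) + (-316.5) + (-64.8) = -2143.0
(Excluded from the current account — financial account: sale of domestic government bonds to non-residents 246.8, acquisition of a foreign subsidiary by a resident firm (outward FDI) 322.5, purchases of foreign government bonds by domestic residents 549.8, inward foreign direct investment in the manufacturing sector 513.6, foreign purchases of equities on the domestic stock exchange 289.9; capital account: sale of embassy land to a foreign government 47.1.)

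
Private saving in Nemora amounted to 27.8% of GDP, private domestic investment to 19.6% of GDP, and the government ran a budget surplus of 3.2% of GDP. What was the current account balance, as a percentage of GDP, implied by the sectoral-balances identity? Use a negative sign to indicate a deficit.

By the sectoral-balances identity, CA = (S_private - I) + (T - G).
Private balance = 27.8 - 19.6 = 8.2
Government balance (T - G) = 3.2
CA = 8.2 + 3.2 = 11.4

11.4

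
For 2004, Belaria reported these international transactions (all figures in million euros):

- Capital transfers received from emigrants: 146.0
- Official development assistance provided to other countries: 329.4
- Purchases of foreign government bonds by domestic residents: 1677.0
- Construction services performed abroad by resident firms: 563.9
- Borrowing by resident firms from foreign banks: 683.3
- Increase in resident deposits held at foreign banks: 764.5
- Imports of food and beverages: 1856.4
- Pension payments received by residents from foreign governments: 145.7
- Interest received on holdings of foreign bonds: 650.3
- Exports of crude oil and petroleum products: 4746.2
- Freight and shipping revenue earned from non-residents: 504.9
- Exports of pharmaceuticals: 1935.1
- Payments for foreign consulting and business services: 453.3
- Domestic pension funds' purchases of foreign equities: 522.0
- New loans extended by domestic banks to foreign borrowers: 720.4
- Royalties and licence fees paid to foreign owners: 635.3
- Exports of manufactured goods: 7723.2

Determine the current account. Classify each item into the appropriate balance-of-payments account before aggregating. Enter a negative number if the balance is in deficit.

Goods: 7723.2 - 1856.4 + 1935.1 + 4746.2 = 12548.1
Services: -453.3 + 563.9 - 635.3 + 504.9 = -19.8
Primary income: 650.3
Secondary income: -329.4 + 145.7 = -183.7
Current account = 12548.1 + (-19.8) + 650.3 + (-183.7) = 12994.9
(Excluded from the current account — capital account: capital transfers received from emigrants 146.0; financial account: purchases of foreign government bonds by domestic residents 1677.0, borrowing by resident firms from foreign banks 683.3, increase in resident deposits held at foreign banks 764.5, domestic pension funds' purchases of foreign equities 522.0, new loans extended by domestic banks to foreign borrowers 720.4.)

12994.9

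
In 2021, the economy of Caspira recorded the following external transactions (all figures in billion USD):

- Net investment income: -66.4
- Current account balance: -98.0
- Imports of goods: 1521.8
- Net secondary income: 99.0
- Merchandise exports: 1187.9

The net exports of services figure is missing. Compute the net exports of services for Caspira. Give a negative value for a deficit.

Current account = goods balance + services balance + net primary income + net secondary income
Sum of the known components = -301.3
Net exports of services = CA - (known components) = -98.0 - (-301.3) = 203.3

203.3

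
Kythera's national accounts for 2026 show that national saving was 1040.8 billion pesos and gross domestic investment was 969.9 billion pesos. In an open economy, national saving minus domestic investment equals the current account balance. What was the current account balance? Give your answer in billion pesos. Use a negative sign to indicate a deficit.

70.9

S - I = CA (net lending to the rest of the world).
CA = S - I = 1040.8 - 969.9 = 70.9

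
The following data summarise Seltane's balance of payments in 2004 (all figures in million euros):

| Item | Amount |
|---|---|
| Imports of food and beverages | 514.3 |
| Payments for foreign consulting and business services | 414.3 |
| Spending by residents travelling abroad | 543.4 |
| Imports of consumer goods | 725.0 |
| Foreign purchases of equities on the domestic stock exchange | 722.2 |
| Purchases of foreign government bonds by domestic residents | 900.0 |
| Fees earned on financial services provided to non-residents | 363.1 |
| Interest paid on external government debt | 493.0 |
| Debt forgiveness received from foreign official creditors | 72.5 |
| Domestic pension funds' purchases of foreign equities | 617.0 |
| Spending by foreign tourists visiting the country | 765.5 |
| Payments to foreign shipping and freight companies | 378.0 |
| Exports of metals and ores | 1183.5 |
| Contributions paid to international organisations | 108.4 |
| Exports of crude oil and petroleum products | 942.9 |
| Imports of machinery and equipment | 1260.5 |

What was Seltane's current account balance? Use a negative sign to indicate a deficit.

Goods: -725.0 - 514.3 + 1183.5 - 1260.5 + 942.9 = -373.4
Services: -378.0 + 363.1 - 543.4 + 765.5 - 414.3 = -207.1
Primary income: -493.0
Secondary income: -108.4
Current account = (-373.4) + (-207.1) + (-493.0) + (-108.4) = -1181.9
(Excluded from the current account — financial account: foreign purchases of equities on the domestic stock exchange 722.2, purchases of foreign government bonds by domestic residents 900.0, domestic pension funds' purchases of foreign equities 617.0; capital account: debt forgiveness received from foreign official creditors 72.5.)

-1181.9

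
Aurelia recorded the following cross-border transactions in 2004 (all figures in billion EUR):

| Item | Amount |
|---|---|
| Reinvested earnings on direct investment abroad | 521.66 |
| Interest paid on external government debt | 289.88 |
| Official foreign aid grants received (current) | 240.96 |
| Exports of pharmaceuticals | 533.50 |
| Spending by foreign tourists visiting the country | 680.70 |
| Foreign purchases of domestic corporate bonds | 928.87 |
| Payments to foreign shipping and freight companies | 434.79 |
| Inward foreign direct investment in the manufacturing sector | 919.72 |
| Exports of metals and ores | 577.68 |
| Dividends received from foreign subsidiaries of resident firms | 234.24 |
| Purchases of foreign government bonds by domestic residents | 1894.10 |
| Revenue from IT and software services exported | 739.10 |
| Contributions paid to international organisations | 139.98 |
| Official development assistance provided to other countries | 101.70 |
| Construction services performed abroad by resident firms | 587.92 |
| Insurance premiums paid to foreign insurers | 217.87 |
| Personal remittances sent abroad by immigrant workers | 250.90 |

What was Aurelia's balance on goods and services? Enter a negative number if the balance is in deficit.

Goods: 533.50 + 577.68 = 1111.18
Services: 680.70 + 587.92 - 217.87 - 434.79 + 739.10 = 1355.06
Trade balance = 1111.18 + 1355.06 = 2466.24
(Excluded from the trade balance — primary income: reinvested earnings on direct investment abroad 521.66, interest paid on external government debt 289.88, dividends received from foreign subsidiaries of resident firms 234.24; secondary income: official foreign aid grants received (current) 240.96, contributions paid to international organisations 139.98, official development assistance provided to other countries 101.70, personal remittances sent abroad by immigrant workers 250.90; financial account: foreign purchases of domestic corporate bonds 928.87, inward foreign direct investment in the manufacturing sector 919.72, purchases of foreign government bonds by domestic residents 1894.10.)

2466.24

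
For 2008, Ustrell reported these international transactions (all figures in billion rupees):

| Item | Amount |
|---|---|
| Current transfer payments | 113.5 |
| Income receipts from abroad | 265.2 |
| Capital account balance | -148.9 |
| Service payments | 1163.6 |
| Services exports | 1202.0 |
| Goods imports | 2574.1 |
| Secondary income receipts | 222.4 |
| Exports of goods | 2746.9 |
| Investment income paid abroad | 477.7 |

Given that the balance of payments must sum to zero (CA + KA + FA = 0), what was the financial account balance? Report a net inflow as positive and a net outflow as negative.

41.3

Goods balance = 2746.9 - 2574.1 = 172.8
Services balance = 1202.0 - 1163.6 = 38.4
Trade balance (goods + services) = 172.8 + 38.4 = 211.2
Net primary income = 265.2 - 477.7 = -212.5
Net secondary income = 222.4 - 113.5 = 108.9
Current account = 211.2 + (-212.5) + 108.9 = 107.6
Financial account = -(107.6 + (-148.9)) = 41.3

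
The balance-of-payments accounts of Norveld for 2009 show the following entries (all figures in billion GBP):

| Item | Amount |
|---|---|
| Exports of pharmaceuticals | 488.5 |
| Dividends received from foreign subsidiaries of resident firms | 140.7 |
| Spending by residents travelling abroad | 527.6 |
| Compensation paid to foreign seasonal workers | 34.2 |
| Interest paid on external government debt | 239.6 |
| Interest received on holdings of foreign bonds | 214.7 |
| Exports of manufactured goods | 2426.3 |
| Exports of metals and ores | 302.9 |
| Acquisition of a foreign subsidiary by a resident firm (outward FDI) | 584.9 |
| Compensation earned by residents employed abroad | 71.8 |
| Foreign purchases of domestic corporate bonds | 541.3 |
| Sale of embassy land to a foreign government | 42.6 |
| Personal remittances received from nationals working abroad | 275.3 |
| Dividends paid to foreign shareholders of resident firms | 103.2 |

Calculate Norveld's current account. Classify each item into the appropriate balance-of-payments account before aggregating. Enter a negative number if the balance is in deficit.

Goods: 488.5 + 2426.3 + 302.9 = 3217.7
Services: -527.6
Primary income: -239.6 + 214.7 + 140.7 - 34.2 - 103.2 + 71.8 = 50.2
Secondary income: 275.3
Current account = 3217.7 + (-527.6) + 50.2 + 275.3 = 3015.6
(Excluded from the current account — financial account: acquisition of a foreign subsidiary by a resident firm (outward FDI) 584.9, foreign purchases of domestic corporate bonds 541.3; capital account: sale of embassy land to a foreign government 42.6.)

3015.6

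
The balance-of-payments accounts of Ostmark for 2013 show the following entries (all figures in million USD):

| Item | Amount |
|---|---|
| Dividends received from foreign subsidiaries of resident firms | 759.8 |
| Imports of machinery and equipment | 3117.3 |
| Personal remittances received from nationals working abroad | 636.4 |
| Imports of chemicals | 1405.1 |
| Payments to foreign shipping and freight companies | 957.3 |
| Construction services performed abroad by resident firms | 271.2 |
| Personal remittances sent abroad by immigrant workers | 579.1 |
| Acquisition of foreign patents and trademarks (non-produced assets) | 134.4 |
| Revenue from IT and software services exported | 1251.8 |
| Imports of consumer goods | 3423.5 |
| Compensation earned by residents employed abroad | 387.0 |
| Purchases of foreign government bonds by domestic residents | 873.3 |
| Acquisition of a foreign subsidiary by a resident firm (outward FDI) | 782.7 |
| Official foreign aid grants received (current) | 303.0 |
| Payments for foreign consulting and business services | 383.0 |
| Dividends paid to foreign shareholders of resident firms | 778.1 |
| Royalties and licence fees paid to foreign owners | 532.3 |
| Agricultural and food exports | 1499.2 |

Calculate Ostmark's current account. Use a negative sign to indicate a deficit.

Goods: 1499.2 - 1405.1 - 3117.3 - 3423.5 = -6446.7
Services: -383.0 + 1251.8 - 957.3 - 532.3 + 271.2 = -349.6
Primary income: 387.0 + 759.8 - 778.1 = 368.7
Secondary income: -579.1 + 636.4 + 303.0 = 360.3
Current account = (-6446.7) + (-349.6) + 368.7 + 360.3 = -6067.3
(Excluded from the current account — capital account: acquisition of foreign patents and trademarks (non-produced assets) 134.4; financial account: purchases of foreign government bonds by domestic residents 873.3, acquisition of a foreign subsidiary by a resident firm (outward FDI) 782.7.)

-6067.3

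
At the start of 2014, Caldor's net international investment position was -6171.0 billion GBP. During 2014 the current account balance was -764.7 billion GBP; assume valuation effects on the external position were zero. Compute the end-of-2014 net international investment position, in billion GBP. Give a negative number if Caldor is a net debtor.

-6935.7

With no valuation effects, change in NIIP = current account = -764.7
End-of-year NIIP = -6171.0 + (-764.7) = -6935.7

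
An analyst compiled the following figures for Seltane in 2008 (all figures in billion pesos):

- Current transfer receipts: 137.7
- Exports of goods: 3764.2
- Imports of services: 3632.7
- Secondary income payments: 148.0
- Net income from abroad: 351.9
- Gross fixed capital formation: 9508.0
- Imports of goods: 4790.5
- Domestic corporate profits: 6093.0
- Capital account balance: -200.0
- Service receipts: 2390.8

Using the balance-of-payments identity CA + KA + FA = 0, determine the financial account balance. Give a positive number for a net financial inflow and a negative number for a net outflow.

Goods balance = 3764.2 - 4790.5 = -1026.3
Services balance = 2390.8 - 3632.7 = -1241.9
Trade balance (goods + services) = -1026.3 + (-1241.9) = -2268.2
Net primary income = 351.9
Net secondary income = 137.7 - 148.0 = -10.3
Current account = -2268.2 + 351.9 + (-10.3) = -1926.6
Financial account = -(-1926.6 + (-200.0)) = 2126.6

2126.6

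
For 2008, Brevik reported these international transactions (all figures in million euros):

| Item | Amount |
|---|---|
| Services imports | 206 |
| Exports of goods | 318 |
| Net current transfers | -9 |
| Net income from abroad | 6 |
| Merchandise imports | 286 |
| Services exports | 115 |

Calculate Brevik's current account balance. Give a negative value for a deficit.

-62

Goods balance = 318 - 286 = 32
Services balance = 115 - 206 = -91
Trade balance (goods + services) = 32 + (-91) = -59
Net primary income = 6
Net secondary income = -9
Current account = -59 + 6 + (-9) = -62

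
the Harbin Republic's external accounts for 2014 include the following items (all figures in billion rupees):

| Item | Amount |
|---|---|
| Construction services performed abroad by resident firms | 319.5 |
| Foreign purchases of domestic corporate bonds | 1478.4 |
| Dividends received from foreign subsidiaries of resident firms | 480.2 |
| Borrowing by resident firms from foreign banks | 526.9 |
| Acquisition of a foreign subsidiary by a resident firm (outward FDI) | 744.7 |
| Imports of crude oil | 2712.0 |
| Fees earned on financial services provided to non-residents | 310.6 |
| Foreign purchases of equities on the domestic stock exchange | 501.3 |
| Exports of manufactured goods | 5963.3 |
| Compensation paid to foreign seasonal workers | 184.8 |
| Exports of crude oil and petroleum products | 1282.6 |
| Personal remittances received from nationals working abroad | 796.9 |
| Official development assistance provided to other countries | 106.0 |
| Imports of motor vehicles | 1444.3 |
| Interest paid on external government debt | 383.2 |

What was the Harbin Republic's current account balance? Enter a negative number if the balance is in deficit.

4322.8

Goods: 5963.3 - 2712.0 - 1444.3 + 1282.6 = 3089.6
Services: 319.5 + 310.6 = 630.1
Primary income: -383.2 - 184.8 + 480.2 = -87.8
Secondary income: 796.9 - 106.0 = 690.9
Current account = 3089.6 + 630.1 + (-87.8) + 690.9 = 4322.8
(Excluded from the current account — financial account: foreign purchases of domestic corporate bonds 1478.4, borrowing by resident firms from foreign banks 526.9, acquisition of a foreign subsidiary by a resident firm (outward FDI) 744.7, foreign purchases of equities on the domestic stock exchange 501.3.)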